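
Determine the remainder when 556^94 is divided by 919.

724

Using repeated squaring:
94 in binary is 1011110, i.e. 94 = 64 + 16 + 8 + 4 + 2.
556^1 ≡ 556 (mod 919)
556^2 ≡ 556^2 = 309136 ≡ 352 (mod 919)
556^4 ≡ 352^2 = 123904 ≡ 758 (mod 919)
556^8 ≡ 758^2 = 574564 ≡ 189 (mod 919)
556^16 ≡ 189^2 = 35721 ≡ 799 (mod 919)
556^32 ≡ 799^2 = 638401 ≡ 615 (mod 919)
556^64 ≡ 615^2 = 378225 ≡ 516 (mod 919)
556^94 = 556^64 × 556^16 × 556^8 × 556^4 × 556^2 ≡ 516 × 799 × 189 × 758 × 352 (mod 919).
Accumulate the product:
516 × 799 = 412284 ≡ 572
572 × 189 = 108108 ≡ 585
585 × 758 = 443430 ≡ 472
472 × 352 = 166144 ≡ 724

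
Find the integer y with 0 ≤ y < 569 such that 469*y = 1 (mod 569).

By the extended Euclidean algorithm:
569 = 1·469 + 100
469 = 4·100 + 69
100 = 1·69 + 31
69 = 2·31 + 7
31 = 4·7 + 3
7 = 2·3 + 1
3 = 3·1 + 0
gcd(469, 569) = 1, so the inverse exists.
Back-substitute for 1:
1 = 1·7 − 2·3
  = −2·31 + 9·7
  = 9·69 − 20·31
  = −20·100 + 29·69
  = 29·469 − 136·100
  = −136·569 + 165·469
So 469⁻¹ ≡ 165 (mod 569).

165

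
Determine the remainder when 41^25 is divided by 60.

Using repeated squaring:
25 in binary is 11001, i.e. 25 = 16 + 8 + 1.
41^1 ≡ 41 (mod 60)
41^2 ≡ 41^2 = 1681 ≡ 1 (mod 60)
41^4 ≡ 1^2 = 1 (mod 60)
41^8 ≡ 1^2 = 1 (mod 60)
41^16 ≡ 1^2 = 1 (mod 60)
41^25 = 41^16 * 41^8 * 41^1 ≡ 1 * 1 * 41 (mod 60).
Accumulate the product:
1 * 1 = 1
1 * 41 = 41

41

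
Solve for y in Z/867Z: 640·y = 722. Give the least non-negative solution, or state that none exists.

860

gcd(640, 867) = 1, so a unique solution mod 867 exists.
640⁻¹ ≡ 592 (mod 867).
y ≡ 592·722 ≡ 860 (mod 867).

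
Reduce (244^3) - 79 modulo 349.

(244)^3 ≡ 8 (mod 349)
8 - 79 = -71 ≡ 278 (mod 349)

278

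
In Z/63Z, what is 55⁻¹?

55

63 = 1·55 + 8
55 = 6·8 + 7
8 = 1·7 + 1
7 = 7·1 + 0
gcd(55, 63) = 1, so the inverse exists.
Back-substitute for 1:
1 = 1·8 − 1·7
  = −1·55 + 7·8
  = 7·63 − 8·55
So 55⁻¹ ≡ −8 ≡ 55 (mod 63).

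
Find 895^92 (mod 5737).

2179

895^1 ≡ 895 (mod 5737)
895^2 ≡ 895^2 = 801025 ≡ 3582 (mod 5737)
895^4 ≡ 3582^2 = 12830724 ≡ 2792 (mod 5737)
895^8 ≡ 2792^2 = 7795264 ≡ 4418 (mod 5737)
895^16 ≡ 4418^2 = 19518724 ≡ 1450 (mod 5737)
895^32 ≡ 1450^2 = 2102500 ≡ 2758 (mod 5737)
895^64 ≡ 2758^2 = 7606564 ≡ 5039 (mod 5737)
895^92 = 895^64 × 895^16 × 895^8 × 895^4 ≡ 5039 × 1450 × 4418 × 2792 (mod 5737).
Accumulate the product:
5039 × 1450 = 7306550 ≡ 3349
3349 × 4418 = 14795882 ≡ 159
159 × 2792 = 443928 ≡ 2179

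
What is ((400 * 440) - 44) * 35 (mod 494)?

400 * 440 = 176000 ≡ 136 (mod 494)
136 - 44 = 92
92 * 35 = 3220 ≡ 256 (mod 494)

256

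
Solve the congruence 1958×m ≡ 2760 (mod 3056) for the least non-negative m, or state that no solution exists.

1108

gcd(1958, 3056) = 2, and 2 | 2760, so solutions exist.
Divide through by 2: 979×m = 1380 (mod 1528).
979⁻¹ ≡ 963 (mod 1528).
m ≡ 963×1380 ≡ 1108 (mod 1528).
The smallest non-negative solution is m = 1108.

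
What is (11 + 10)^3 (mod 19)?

11 + 10 = 21 ≡ 2 (mod 19)
(2)^3 ≡ 8 (mod 19)

8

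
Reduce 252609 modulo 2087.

252609 = 121·2087 + 82, so 252609 ≡ 82 (mod 2087).

82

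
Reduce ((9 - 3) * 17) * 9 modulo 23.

21

9 - 3 = 6
6 * 17 = 102 ≡ 10 (mod 23)
10 * 9 = 90 ≡ 21 (mod 23)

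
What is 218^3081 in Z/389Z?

99

Compute successive squares:
3081 in binary is 110000001001, i.e. 3081 = 2048 + 1024 + 8 + 1.
218^1 ≡ 218 (mod 389)
218^2 ≡ 218^2 = 47524 ≡ 66 (mod 389)
218^4 ≡ 66^2 = 4356 ≡ 77 (mod 389)
218^8 ≡ 77^2 = 5929 ≡ 94 (mod 389)
218^16 ≡ 94^2 = 8836 ≡ 278 (mod 389)
218^32 ≡ 278^2 = 77284 ≡ 262 (mod 389)
218^64 ≡ 262^2 = 68644 ≡ 180 (mod 389)
218^128 ≡ 180^2 = 32400 ≡ 113 (mod 389)
218^256 ≡ 113^2 = 12769 ≡ 321 (mod 389)
218^512 ≡ 321^2 = 103041 ≡ 345 (mod 389)
218^1024 ≡ 345^2 = 119025 ≡ 380 (mod 389)
218^2048 ≡ 380^2 = 144400 ≡ 81 (mod 389)
218^3081 = 218^2048 · 218^1024 · 218^8 · 218^1 ≡ 81 · 380 · 94 · 218 (mod 389).
Accumulate the product:
81 · 380 = 30780 ≡ 49
49 · 94 = 4606 ≡ 327
327 · 218 = 71286 ≡ 99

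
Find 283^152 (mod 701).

85

Using repeated squaring:
152 in binary is 10011000, i.e. 152 = 128 + 16 + 8.
283^1 ≡ 283 (mod 701)
283^2 ≡ 283^2 = 80089 ≡ 175 (mod 701)
283^4 ≡ 175^2 = 30625 ≡ 482 (mod 701)
283^8 ≡ 482^2 = 232324 ≡ 293 (mod 701)
283^16 ≡ 293^2 = 85849 ≡ 327 (mod 701)
283^32 ≡ 327^2 = 106929 ≡ 377 (mod 701)
283^64 ≡ 377^2 = 142129 ≡ 527 (mod 701)
283^128 ≡ 527^2 = 277729 ≡ 133 (mod 701)
283^152 = 283^128 · 283^16 · 283^8 ≡ 133 · 327 · 293 (mod 701).
Accumulate the product:
133 · 327 = 43491 ≡ 29
29 · 293 = 8497 ≡ 85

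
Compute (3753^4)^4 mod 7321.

(3753)^4 ≡ 2617 (mod 7321)
(2617)^4 ≡ 2191 (mod 7321)

2191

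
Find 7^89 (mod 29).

16

7^1 ≡ 7 (mod 29)
7^2 ≡ 7^2 = 49 ≡ 20 (mod 29)
7^4 ≡ 20^2 = 400 ≡ 23 (mod 29)
7^8 ≡ 23^2 = 529 ≡ 7 (mod 29)
7^16 ≡ 7^2 = 49 ≡ 20 (mod 29)
7^32 ≡ 20^2 = 400 ≡ 23 (mod 29)
7^64 ≡ 23^2 = 529 ≡ 7 (mod 29)
7^89 = 7^64 · 7^16 · 7^8 · 7^1 ≡ 7 · 20 · 7 · 7 (mod 29).
Accumulate the product:
7 · 20 = 140 ≡ 24
24 · 7 = 168 ≡ 23
23 · 7 = 161 ≡ 16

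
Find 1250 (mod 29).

3

1250 = 43×29 + 3, so 1250 ≡ 3 (mod 29).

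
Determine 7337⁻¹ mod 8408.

Run the extended Euclidean algorithm:
8408 = 1·7337 + 1071
7337 = 6·1071 + 911
1071 = 1·911 + 160
911 = 5·160 + 111
160 = 1·111 + 49
111 = 2·49 + 13
49 = 3·13 + 10
13 = 1·10 + 3
10 = 3·3 + 1
3 = 3·1 + 0
gcd(7337, 8408) = 1, so the inverse exists.
Bézout: 1 = 2247·8408 − 2575·7337.
So 7337⁻¹ ≡ −2575 ≡ 5833 (mod 8408).

5833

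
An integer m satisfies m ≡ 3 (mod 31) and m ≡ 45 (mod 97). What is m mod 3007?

530

31⁻¹ mod 97: 31·72 ≡ 1 (mod 97), so 31⁻¹ ≡ 72.
m = 3 + 31·((45 − 3)·72 mod 97) = 3 + 31·17 = 530.
Check: 530 mod 31 = 3, 530 mod 97 = 45. ✓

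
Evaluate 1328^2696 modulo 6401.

Using repeated squaring:
2696 in binary is 101010001000, i.e. 2696 = 2048 + 512 + 128 + 8.
1328^1 ≡ 1328 (mod 6401)
1328^2 ≡ 1328^2 = 1763584 ≡ 3309 (mod 6401)
1328^4 ≡ 3309^2 = 10949481 ≡ 3771 (mod 6401)
1328^8 ≡ 3771^2 = 14220441 ≡ 3820 (mod 6401)
1328^16 ≡ 3820^2 = 14592400 ≡ 4521 (mod 6401)
1328^32 ≡ 4521^2 = 20439441 ≡ 1048 (mod 6401)
1328^64 ≡ 1048^2 = 1098304 ≡ 3733 (mod 6401)
1328^128 ≡ 3733^2 = 13935289 ≡ 312 (mod 6401)
1328^256 ≡ 312^2 = 97344 ≡ 1329 (mod 6401)
1328^512 ≡ 1329^2 = 1766241 ≡ 5966 (mod 6401)
1328^1024 ≡ 5966^2 = 35593156 ≡ 3596 (mod 6401)
1328^2048 ≡ 3596^2 = 12931216 ≡ 1196 (mod 6401)
1328^2696 = 1328^2048 * 1328^512 * 1328^128 * 1328^8 ≡ 1196 * 5966 * 312 * 3820 (mod 6401).
Accumulate the product:
1196 * 5966 = 7135336 ≡ 4622
4622 * 312 = 1442064 ≡ 1839
1839 * 3820 = 7024980 ≡ 3083

3083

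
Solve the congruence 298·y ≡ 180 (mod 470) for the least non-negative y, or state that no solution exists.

70

gcd(298, 470) = 2, and 2 | 180, so solutions exist.
Divide through by 2: 149·y ≡ 90 (mod 235).
149⁻¹ ≡ 194 (mod 235).
y ≡ 194·90 ≡ 70 (mod 235).
The smallest non-negative solution is y = 70.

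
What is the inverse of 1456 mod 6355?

371

6355 = 4*1456 + 531
1456 = 2*531 + 394
531 = 1*394 + 137
394 = 2*137 + 120
137 = 1*120 + 17
120 = 7*17 + 1
17 = 17*1 + 0
gcd(1456, 6355) = 1, so the inverse exists.
Back-substitute for 1:
1 = 1*120 − 7*17
  = −7*137 + 8*120
  = 8*394 − 23*137
  = −23*531 + 31*394
  = 31*1456 − 85*531
  = −85*6355 + 371*1456
So 1456⁻¹ ≡ 371 (mod 6355).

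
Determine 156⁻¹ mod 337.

337 = 2·156 + 25
156 = 6·25 + 6
25 = 4·6 + 1
6 = 6·1 + 0
gcd(156, 337) = 1, so the inverse exists.
Back-substitute for 1:
1 = 1·25 − 4·6
  = −4·156 + 25·25
  = 25·337 − 54·156
So 156⁻¹ ≡ −54 ≡ 283 (mod 337).

283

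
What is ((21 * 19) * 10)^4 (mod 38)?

0

21 * 19 = 399 ≡ 19 (mod 38)
19 * 10 = 190 ≡ 0 (mod 38)
(0)^4 ≡ 0 (mod 38)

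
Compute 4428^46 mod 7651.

5688

Compute successive squares:
46 in binary is 101110, i.e. 46 = 32 + 8 + 4 + 2.
4428^1 ≡ 4428 (mod 7651)
4428^2 ≡ 4428^2 = 19607184 ≡ 5322 (mod 7651)
4428^4 ≡ 5322^2 = 28323684 ≡ 7333 (mod 7651)
4428^8 ≡ 7333^2 = 53772889 ≡ 1661 (mod 7651)
4428^16 ≡ 1661^2 = 2758921 ≡ 4561 (mod 7651)
4428^32 ≡ 4561^2 = 20802721 ≡ 7303 (mod 7651)
4428^46 = 4428^32 × 4428^8 × 4428^4 × 4428^2 ≡ 7303 × 1661 × 7333 × 5322 (mod 7651).
Accumulate the product:
7303 × 1661 = 12130283 ≡ 3448
3448 × 7333 = 25284184 ≡ 5280
5280 × 5322 = 28100160 ≡ 5688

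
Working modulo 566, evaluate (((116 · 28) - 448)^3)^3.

116 · 28 = 3248 ≡ 418 (mod 566)
418 - 448 = -30 ≡ 536 (mod 566)
(536)^3 ≡ 168 (mod 566)
(168)^3 ≡ 250 (mod 566)

250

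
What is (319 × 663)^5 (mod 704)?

319 × 663 = 211497 ≡ 297 (mod 704)
(297)^5 ≡ 649 (mod 704)

649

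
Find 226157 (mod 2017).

226157 = 112×2017 + 253, so 226157 ≡ 253 (mod 2017).

253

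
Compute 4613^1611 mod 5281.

5128

Compute successive squares:
1611 in binary is 11001001011, i.e. 1611 = 1024 + 512 + 64 + 8 + 2 + 1.
4613^1 ≡ 4613 (mod 5281)
4613^2 ≡ 4613^2 = 21279769 ≡ 2620 (mod 5281)
4613^4 ≡ 2620^2 = 6864400 ≡ 4381 (mod 5281)
4613^8 ≡ 4381^2 = 19193161 ≡ 2007 (mod 5281)
4613^16 ≡ 2007^2 = 4028049 ≡ 3927 (mod 5281)
4613^32 ≡ 3927^2 = 15421329 ≡ 809 (mod 5281)
4613^64 ≡ 809^2 = 654481 ≡ 4918 (mod 5281)
4613^128 ≡ 4918^2 = 24186724 ≡ 5025 (mod 5281)
4613^256 ≡ 5025^2 = 25250625 ≡ 2164 (mod 5281)
4613^512 ≡ 2164^2 = 4682896 ≡ 3930 (mod 5281)
4613^1024 ≡ 3930^2 = 15444900 ≡ 3256 (mod 5281)
4613^1611 = 4613^1024 * 4613^512 * 4613^64 * 4613^8 * 4613^2 * 4613^1 ≡ 3256 * 3930 * 4918 * 2007 * 2620 * 4613 (mod 5281).
Accumulate the product:
3256 * 3930 = 12796080 ≡ 217
217 * 4918 = 1067206 ≡ 444
444 * 2007 = 891108 ≡ 3900
3900 * 2620 = 10218000 ≡ 4546
4546 * 4613 = 20970698 ≡ 5128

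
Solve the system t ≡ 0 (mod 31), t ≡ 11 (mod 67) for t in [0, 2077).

279

31⁻¹ mod 67: 31×13 ≡ 1 (mod 67), so 31⁻¹ ≡ 13.
t = 0 + 31×((11 − 0)×13 mod 67) = 0 + 31×9 = 279.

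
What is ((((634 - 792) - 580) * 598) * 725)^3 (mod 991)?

824

634 - 792 = -158 ≡ 833 (mod 991)
833 - 580 = 253
253 * 598 = 151294 ≡ 662 (mod 991)
662 * 725 = 479950 ≡ 306 (mod 991)
(306)^3 ≡ 824 (mod 991)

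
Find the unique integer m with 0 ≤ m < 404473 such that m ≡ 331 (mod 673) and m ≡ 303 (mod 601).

22540

673⁻¹ mod 601: 673×192 ≡ 1 (mod 601), so 673⁻¹ ≡ 192.
m = 331 + 673×((303 − 331)×192 mod 601) = 331 + 673×33 = 22540.
Check: 22540 mod 673 = 331, 22540 mod 601 = 303. ✓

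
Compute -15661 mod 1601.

349

-15661 = -10*1601 + 349, so -15661 ≡ 349 (mod 1601).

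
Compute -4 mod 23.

-4 = -1*23 + 19, so -4 ≡ 19 (mod 23).

19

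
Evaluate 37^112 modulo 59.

25

112 in binary is 1110000, i.e. 112 = 64 + 32 + 16.
37^1 ≡ 37 (mod 59)
37^2 ≡ 37^2 = 1369 ≡ 12 (mod 59)
37^4 ≡ 12^2 = 144 ≡ 26 (mod 59)
37^8 ≡ 26^2 = 676 ≡ 27 (mod 59)
37^16 ≡ 27^2 = 729 ≡ 21 (mod 59)
37^32 ≡ 21^2 = 441 ≡ 28 (mod 59)
37^64 ≡ 28^2 = 784 ≡ 17 (mod 59)
37^112 = 37^64 · 37^32 · 37^16 ≡ 17 · 28 · 21 (mod 59).
Accumulate the product:
17 · 28 = 476 ≡ 4
4 · 21 = 84 ≡ 25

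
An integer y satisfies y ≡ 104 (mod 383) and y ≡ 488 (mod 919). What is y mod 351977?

5083

383⁻¹ mod 919: 383×12 ≡ 1 (mod 919), so 383⁻¹ ≡ 12.
y = 104 + 383×((488 − 104)×12 mod 919) = 104 + 383×13 = 5083.
Check: 5083 mod 383 = 104, 5083 mod 919 = 488. ✓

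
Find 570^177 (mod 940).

200

Compute successive squares:
570^1 ≡ 570 (mod 940)
570^2 ≡ 570^2 = 324900 ≡ 600 (mod 940)
570^4 ≡ 600^2 = 360000 ≡ 920 (mod 940)
570^8 ≡ 920^2 = 846400 ≡ 400 (mod 940)
570^16 ≡ 400^2 = 160000 ≡ 200 (mod 940)
570^32 ≡ 200^2 = 40000 ≡ 520 (mod 940)
570^64 ≡ 520^2 = 270400 ≡ 620 (mod 940)
570^128 ≡ 620^2 = 384400 ≡ 880 (mod 940)
570^177 = 570^128 * 570^32 * 570^16 * 570^1 ≡ 880 * 520 * 200 * 570 (mod 940).
Accumulate the product:
880 * 520 = 457600 ≡ 760
760 * 200 = 152000 ≡ 660
660 * 570 = 376200 ≡ 200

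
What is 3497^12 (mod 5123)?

12 in binary is 1100, i.e. 12 = 8 + 4.
3497^1 ≡ 3497 (mod 5123)
3497^2 ≡ 3497^2 = 12229009 ≡ 408 (mod 5123)
3497^4 ≡ 408^2 = 166464 ≡ 2528 (mod 5123)
3497^8 ≡ 2528^2 = 6390784 ≡ 2403 (mod 5123)
3497^12 = 3497^8 · 3497^4 ≡ 2403 · 2528 (mod 5123).
2403 · 2528 = 6074784 ≡ 4029 (mod 5123).

4029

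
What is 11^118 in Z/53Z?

42

Compute successive squares:
11^1 ≡ 11 (mod 53)
11^2 ≡ 11^2 = 121 ≡ 15 (mod 53)
11^4 ≡ 15^2 = 225 ≡ 13 (mod 53)
11^8 ≡ 13^2 = 169 ≡ 10 (mod 53)
11^16 ≡ 10^2 = 100 ≡ 47 (mod 53)
11^32 ≡ 47^2 = 2209 ≡ 36 (mod 53)
11^64 ≡ 36^2 = 1296 ≡ 24 (mod 53)
11^118 = 11^64 · 11^32 · 11^16 · 11^4 · 11^2 ≡ 24 · 36 · 47 · 13 · 15 (mod 53).
Accumulate the product:
24 · 36 = 864 ≡ 16
16 · 47 = 752 ≡ 10
10 · 13 = 130 ≡ 24
24 · 15 = 360 ≡ 42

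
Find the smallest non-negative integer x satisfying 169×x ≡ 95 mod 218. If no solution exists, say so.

47

gcd(169, 218) = 1, so a unique solution mod 218 exists.
169⁻¹ ≡ 129 (mod 218).
x ≡ 129×95 ≡ 47 (mod 218).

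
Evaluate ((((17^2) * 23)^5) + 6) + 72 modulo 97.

15

(17)^2 ≡ 95 (mod 97)
95 * 23 = 2185 ≡ 51 (mod 97)
(51)^5 ≡ 34 (mod 97)
34 + 6 = 40
40 + 72 = 112 ≡ 15 (mod 97)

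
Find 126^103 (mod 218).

128

Compute successive squares:
103 in binary is 1100111, i.e. 103 = 64 + 32 + 4 + 2 + 1.
126^1 ≡ 126 (mod 218)
126^2 ≡ 126^2 = 15876 ≡ 180 (mod 218)
126^4 ≡ 180^2 = 32400 ≡ 136 (mod 218)
126^8 ≡ 136^2 = 18496 ≡ 184 (mod 218)
126^16 ≡ 184^2 = 33856 ≡ 66 (mod 218)
126^32 ≡ 66^2 = 4356 ≡ 214 (mod 218)
126^64 ≡ 214^2 = 45796 ≡ 16 (mod 218)
126^103 = 126^64 * 126^32 * 126^4 * 126^2 * 126^1 ≡ 16 * 214 * 136 * 180 * 126 (mod 218).
Accumulate the product:
16 * 214 = 3424 ≡ 154
154 * 136 = 20944 ≡ 16
16 * 180 = 2880 ≡ 46
46 * 126 = 5796 ≡ 128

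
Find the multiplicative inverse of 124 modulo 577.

By the extended Euclidean algorithm:
577 = 4·124 + 81
124 = 1·81 + 43
81 = 1·43 + 38
43 = 1·38 + 5
38 = 7·5 + 3
5 = 1·3 + 2
3 = 1·2 + 1
2 = 2·1 + 0
gcd(124, 577) = 1, so the inverse exists.
Back-substitute for 1:
1 = 1·3 − 1·2
  = −1·5 + 2·3
  = 2·38 − 15·5
  = −15·43 + 17·38
  = 17·81 − 32·43
  = −32·124 + 49·81
  = 49·577 − 228·124
So 124⁻¹ ≡ −228 ≡ 349 (mod 577).

349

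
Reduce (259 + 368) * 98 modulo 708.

558

259 + 368 = 627
627 * 98 = 61446 ≡ 558 (mod 708)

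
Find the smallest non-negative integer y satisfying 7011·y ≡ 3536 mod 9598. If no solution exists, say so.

gcd(7011, 9598) = 1, so a unique solution mod 9598 exists.
7011⁻¹ ≡ 6693 (mod 9598).
y ≡ 6693·3536 ≡ 7378 (mod 9598).

7378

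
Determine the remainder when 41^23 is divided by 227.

23 in binary is 10111, i.e. 23 = 16 + 4 + 2 + 1.
41^1 ≡ 41 (mod 227)
41^2 ≡ 41^2 = 1681 ≡ 92 (mod 227)
41^4 ≡ 92^2 = 8464 ≡ 65 (mod 227)
41^8 ≡ 65^2 = 4225 ≡ 139 (mod 227)
41^16 ≡ 139^2 = 19321 ≡ 26 (mod 227)
41^23 = 41^16 * 41^4 * 41^2 * 41^1 ≡ 26 * 65 * 92 * 41 (mod 227).
Accumulate the product:
26 * 65 = 1690 ≡ 101
101 * 92 = 9292 ≡ 212
212 * 41 = 8692 ≡ 66

66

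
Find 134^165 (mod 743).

532

134^1 ≡ 134 (mod 743)
134^2 ≡ 134^2 = 17956 ≡ 124 (mod 743)
134^4 ≡ 124^2 = 15376 ≡ 516 (mod 743)
134^8 ≡ 516^2 = 266256 ≡ 262 (mod 743)
134^16 ≡ 262^2 = 68644 ≡ 288 (mod 743)
134^32 ≡ 288^2 = 82944 ≡ 471 (mod 743)
134^64 ≡ 471^2 = 221841 ≡ 427 (mod 743)
134^128 ≡ 427^2 = 182329 ≡ 294 (mod 743)
134^165 = 134^128 * 134^32 * 134^4 * 134^1 ≡ 294 * 471 * 516 * 134 (mod 743).
Accumulate the product:
294 * 471 = 138474 ≡ 276
276 * 516 = 142416 ≡ 503
503 * 134 = 67402 ≡ 532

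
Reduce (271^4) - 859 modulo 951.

(271)^4 ≡ 148 (mod 951)
148 - 859 = -711 ≡ 240 (mod 951)

240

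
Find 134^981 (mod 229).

1

Compute successive squares:
134^1 ≡ 134 (mod 229)
134^2 ≡ 134^2 = 17956 ≡ 94 (mod 229)
134^4 ≡ 94^2 = 8836 ≡ 134 (mod 229)
134^8 ≡ 134^2 = 17956 ≡ 94 (mod 229)
134^16 ≡ 94^2 = 8836 ≡ 134 (mod 229)
134^32 ≡ 134^2 = 17956 ≡ 94 (mod 229)
134^64 ≡ 94^2 = 8836 ≡ 134 (mod 229)
134^128 ≡ 134^2 = 17956 ≡ 94 (mod 229)
134^256 ≡ 94^2 = 8836 ≡ 134 (mod 229)
134^512 ≡ 134^2 = 17956 ≡ 94 (mod 229)
134^981 = 134^512 × 134^256 × 134^128 × 134^64 × 134^16 × 134^4 × 134^1 ≡ 94 × 134 × 94 × 134 × 134 × 134 × 134 (mod 229).
Accumulate the product:
94 × 134 = 12596 ≡ 1
1 × 94 = 94
94 × 134 = 12596 ≡ 1
1 × 134 = 134
134 × 134 = 17956 ≡ 94
94 × 134 = 12596 ≡ 1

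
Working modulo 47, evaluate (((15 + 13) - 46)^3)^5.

15 + 13 = 28
28 - 46 = -18 ≡ 29 (mod 47)
(29)^3 ≡ 43 (mod 47)
(43)^5 ≡ 10 (mod 47)

10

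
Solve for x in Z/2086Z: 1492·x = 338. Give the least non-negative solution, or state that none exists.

gcd(1492, 2086) = 2, and 2 | 338, so solutions exist.
Divide through by 2: 746·x ≡ 169 mod 1043.
746⁻¹ ≡ 597 (mod 1043).
x ≡ 597·169 ≡ 765 (mod 1043).
The smallest non-negative solution is x = 765.

765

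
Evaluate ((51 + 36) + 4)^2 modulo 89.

51 + 36 = 87
87 + 4 = 91 ≡ 2 (mod 89)
(2)^2 ≡ 4 (mod 89)

4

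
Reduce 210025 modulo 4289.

210025 = 48×4289 + 4153, so 210025 ≡ 4153 (mod 4289).

4153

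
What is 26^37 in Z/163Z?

By square-and-multiply:
37 in binary is 100101, i.e. 37 = 32 + 4 + 1.
26^1 ≡ 26 (mod 163)
26^2 ≡ 26^2 = 676 ≡ 24 (mod 163)
26^4 ≡ 24^2 = 576 ≡ 87 (mod 163)
26^8 ≡ 87^2 = 7569 ≡ 71 (mod 163)
26^16 ≡ 71^2 = 5041 ≡ 151 (mod 163)
26^32 ≡ 151^2 = 22801 ≡ 144 (mod 163)
26^37 = 26^32 * 26^4 * 26^1 ≡ 144 * 87 * 26 (mod 163).
Accumulate the product:
144 * 87 = 12528 ≡ 140
140 * 26 = 3640 ≡ 54

54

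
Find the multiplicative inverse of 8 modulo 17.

15

By the extended Euclidean algorithm:
17 = 2·8 + 1
8 = 8·1 + 0
gcd(8, 17) = 1, so the inverse exists.
Bézout: 1 = 1·17 − 2·8.
So 8⁻¹ ≡ −2 ≡ 15 (mod 17).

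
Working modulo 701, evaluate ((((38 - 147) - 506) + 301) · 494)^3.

38 - 147 = -109 ≡ 592 (mod 701)
592 - 506 = 86
86 + 301 = 387
387 · 494 = 191178 ≡ 506 (mod 701)
(506)^3 ≡ 303 (mod 701)

303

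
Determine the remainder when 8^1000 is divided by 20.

1000 in binary is 1111101000, i.e. 1000 = 512 + 256 + 128 + 64 + 32 + 8.
8^1 ≡ 8 (mod 20)
8^2 ≡ 8^2 = 64 ≡ 4 (mod 20)
8^4 ≡ 4^2 = 16 (mod 20)
8^8 ≡ 16^2 = 256 ≡ 16 (mod 20)
8^16 ≡ 16^2 = 256 ≡ 16 (mod 20)
8^32 ≡ 16^2 = 256 ≡ 16 (mod 20)
8^64 ≡ 16^2 = 256 ≡ 16 (mod 20)
8^128 ≡ 16^2 = 256 ≡ 16 (mod 20)
8^256 ≡ 16^2 = 256 ≡ 16 (mod 20)
8^512 ≡ 16^2 = 256 ≡ 16 (mod 20)
8^1000 = 8^512 * 8^256 * 8^128 * 8^64 * 8^32 * 8^8 ≡ 16 * 16 * 16 * 16 * 16 * 16 (mod 20).
Accumulate the product:
16 * 16 = 256 ≡ 16
16 * 16 = 256 ≡ 16
16 * 16 = 256 ≡ 16
16 * 16 = 256 ≡ 16
16 * 16 = 256 ≡ 16

16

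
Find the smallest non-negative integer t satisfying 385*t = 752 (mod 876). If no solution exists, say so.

680

gcd(385, 876) = 1, so a unique solution mod 876 exists.
385⁻¹ ≡ 157 (mod 876).
t ≡ 157*752 ≡ 680 (mod 876).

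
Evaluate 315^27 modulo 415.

315^1 ≡ 315 (mod 415)
315^2 ≡ 315^2 = 99225 ≡ 40 (mod 415)
315^4 ≡ 40^2 = 1600 ≡ 355 (mod 415)
315^8 ≡ 355^2 = 126025 ≡ 280 (mod 415)
315^16 ≡ 280^2 = 78400 ≡ 380 (mod 415)
315^27 = 315^16 × 315^8 × 315^2 × 315^1 ≡ 380 × 280 × 40 × 315 (mod 415).
Accumulate the product:
380 × 280 = 106400 ≡ 160
160 × 40 = 6400 ≡ 175
175 × 315 = 55125 ≡ 345

345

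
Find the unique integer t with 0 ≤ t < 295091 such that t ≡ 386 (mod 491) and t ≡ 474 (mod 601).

491⁻¹ mod 601: 491*224 ≡ 1 (mod 601), so 491⁻¹ ≡ 224.
t = 386 + 491*((474 − 386)*224 mod 601) = 386 + 491*480 = 236066.
Check: 236066 mod 491 = 386, 236066 mod 601 = 474. ✓

236066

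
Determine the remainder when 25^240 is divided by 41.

1

By square-and-multiply:
240 in binary is 11110000, i.e. 240 = 128 + 64 + 32 + 16.
25^1 ≡ 25 (mod 41)
25^2 ≡ 25^2 = 625 ≡ 10 (mod 41)
25^4 ≡ 10^2 = 100 ≡ 18 (mod 41)
25^8 ≡ 18^2 = 324 ≡ 37 (mod 41)
25^16 ≡ 37^2 = 1369 ≡ 16 (mod 41)
25^32 ≡ 16^2 = 256 ≡ 10 (mod 41)
25^64 ≡ 10^2 = 100 ≡ 18 (mod 41)
25^128 ≡ 18^2 = 324 ≡ 37 (mod 41)
25^240 = 25^128 * 25^64 * 25^32 * 25^16 ≡ 37 * 18 * 10 * 16 (mod 41).
Accumulate the product:
37 * 18 = 666 ≡ 10
10 * 10 = 100 ≡ 18
18 * 16 = 288 ≡ 1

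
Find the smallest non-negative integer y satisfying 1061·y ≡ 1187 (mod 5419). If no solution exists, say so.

3418

gcd(1061, 5419) = 1, so a unique solution mod 5419 exists.
1061⁻¹ ≡ 4801 (mod 5419).
y ≡ 4801·1187 ≡ 3418 (mod 5419).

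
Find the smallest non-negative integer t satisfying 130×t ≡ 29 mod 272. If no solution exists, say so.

gcd(130, 272) = 2, and 2 does not divide 29.
So the congruence has no solution.

no solution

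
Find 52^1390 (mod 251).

63

1390 in binary is 10101101110, i.e. 1390 = 1024 + 256 + 64 + 32 + 8 + 4 + 2.
52^1 ≡ 52 (mod 251)
52^2 ≡ 52^2 = 2704 ≡ 194 (mod 251)
52^4 ≡ 194^2 = 37636 ≡ 237 (mod 251)
52^8 ≡ 237^2 = 56169 ≡ 196 (mod 251)
52^16 ≡ 196^2 = 38416 ≡ 13 (mod 251)
52^32 ≡ 13^2 = 169 (mod 251)
52^64 ≡ 169^2 = 28561 ≡ 198 (mod 251)
52^128 ≡ 198^2 = 39204 ≡ 48 (mod 251)
52^256 ≡ 48^2 = 2304 ≡ 45 (mod 251)
52^512 ≡ 45^2 = 2025 ≡ 17 (mod 251)
52^1024 ≡ 17^2 = 289 ≡ 38 (mod 251)
52^1390 = 52^1024 * 52^256 * 52^64 * 52^32 * 52^8 * 52^4 * 52^2 ≡ 38 * 45 * 198 * 169 * 196 * 237 * 194 (mod 251).
Accumulate the product:
38 * 45 = 1710 ≡ 204
204 * 198 = 40392 ≡ 232
232 * 169 = 39208 ≡ 52
52 * 196 = 10192 ≡ 152
152 * 237 = 36024 ≡ 131
131 * 194 = 25414 ≡ 63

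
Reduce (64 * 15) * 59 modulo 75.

64 * 15 = 960 ≡ 60 (mod 75)
60 * 59 = 3540 ≡ 15 (mod 75)

15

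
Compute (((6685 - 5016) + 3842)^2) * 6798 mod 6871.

6685 - 5016 = 1669
1669 + 3842 = 5511
(5511)^2 ≡ 1301 (mod 6871)
1301 * 6798 = 8844198 ≡ 1221 (mod 6871)

1221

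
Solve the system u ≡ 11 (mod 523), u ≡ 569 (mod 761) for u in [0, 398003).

35575

523⁻¹ mod 761: 523·502 ≡ 1 (mod 761), so 523⁻¹ ≡ 502.
u = 11 + 523·((569 − 11)·502 mod 761) = 11 + 523·68 = 35575.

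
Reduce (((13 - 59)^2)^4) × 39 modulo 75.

54

13 - 59 = -46 ≡ 29 (mod 75)
(29)^2 ≡ 16 (mod 75)
(16)^4 ≡ 61 (mod 75)
61 × 39 = 2379 ≡ 54 (mod 75)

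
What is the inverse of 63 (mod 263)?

Run the extended Euclidean algorithm:
263 = 4*63 + 11
63 = 5*11 + 8
11 = 1*8 + 3
8 = 2*3 + 2
3 = 1*2 + 1
2 = 2*1 + 0
gcd(63, 263) = 1, so the inverse exists.
Bézout: 1 = 23*263 − 96*63.
So 63⁻¹ ≡ −96 ≡ 167 (mod 263).

167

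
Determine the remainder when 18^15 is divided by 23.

4

15 in binary is 1111, i.e. 15 = 8 + 4 + 2 + 1.
18^1 ≡ 18 (mod 23)
18^2 ≡ 18^2 = 324 ≡ 2 (mod 23)
18^4 ≡ 2^2 = 4 (mod 23)
18^8 ≡ 4^2 = 16 (mod 23)
18^15 = 18^8 * 18^4 * 18^2 * 18^1 ≡ 16 * 4 * 2 * 18 (mod 23).
Accumulate the product:
16 * 4 = 64 ≡ 18
18 * 2 = 36 ≡ 13
13 * 18 = 234 ≡ 4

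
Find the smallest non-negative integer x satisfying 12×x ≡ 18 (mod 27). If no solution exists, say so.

gcd(12, 27) = 3, and 3 | 18, so solutions exist.
Divide through by 3: 4×x ≡ 6 mod 9.
4⁻¹ ≡ 7 (mod 9).
x ≡ 7×6 ≡ 6 (mod 9).
The smallest non-negative solution is x = 6.

6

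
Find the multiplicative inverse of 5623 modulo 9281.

3651

By the extended Euclidean algorithm:
9281 = 1*5623 + 3658
5623 = 1*3658 + 1965
3658 = 1*1965 + 1693
1965 = 1*1693 + 272
1693 = 6*272 + 61
272 = 4*61 + 28
61 = 2*28 + 5
28 = 5*5 + 3
5 = 1*3 + 2
3 = 1*2 + 1
2 = 2*1 + 0
gcd(5623, 9281) = 1, so the inverse exists.
Bézout: 1 = −2212*9281 + 3651*5623.
So 5623⁻¹ ≡ 3651 (mod 9281).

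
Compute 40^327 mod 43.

Compute successive squares:
40^1 ≡ 40 (mod 43)
40^2 ≡ 40^2 = 1600 ≡ 9 (mod 43)
40^4 ≡ 9^2 = 81 ≡ 38 (mod 43)
40^8 ≡ 38^2 = 1444 ≡ 25 (mod 43)
40^16 ≡ 25^2 = 625 ≡ 23 (mod 43)
40^32 ≡ 23^2 = 529 ≡ 13 (mod 43)
40^64 ≡ 13^2 = 169 ≡ 40 (mod 43)
40^128 ≡ 40^2 = 1600 ≡ 9 (mod 43)
40^256 ≡ 9^2 = 81 ≡ 38 (mod 43)
40^327 = 40^256 × 40^64 × 40^4 × 40^2 × 40^1 ≡ 38 × 40 × 38 × 9 × 40 (mod 43).
Accumulate the product:
38 × 40 = 1520 ≡ 15
15 × 38 = 570 ≡ 11
11 × 9 = 99 ≡ 13
13 × 40 = 520 ≡ 4

4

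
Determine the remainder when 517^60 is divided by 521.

29

Using repeated squaring:
517^1 ≡ 517 (mod 521)
517^2 ≡ 517^2 = 267289 ≡ 16 (mod 521)
517^4 ≡ 16^2 = 256 (mod 521)
517^8 ≡ 256^2 = 65536 ≡ 411 (mod 521)
517^16 ≡ 411^2 = 168921 ≡ 117 (mod 521)
517^32 ≡ 117^2 = 13689 ≡ 143 (mod 521)
517^60 = 517^32 · 517^16 · 517^8 · 517^4 ≡ 143 · 117 · 411 · 256 (mod 521).
Accumulate the product:
143 · 117 = 16731 ≡ 59
59 · 411 = 24249 ≡ 283
283 · 256 = 72448 ≡ 29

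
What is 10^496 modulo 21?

4

Using repeated squaring:
10^1 ≡ 10 (mod 21)
10^2 ≡ 10^2 = 100 ≡ 16 (mod 21)
10^4 ≡ 16^2 = 256 ≡ 4 (mod 21)
10^8 ≡ 4^2 = 16 (mod 21)
10^16 ≡ 16^2 = 256 ≡ 4 (mod 21)
10^32 ≡ 4^2 = 16 (mod 21)
10^64 ≡ 16^2 = 256 ≡ 4 (mod 21)
10^128 ≡ 4^2 = 16 (mod 21)
10^256 ≡ 16^2 = 256 ≡ 4 (mod 21)
10^496 = 10^256 * 10^128 * 10^64 * 10^32 * 10^16 ≡ 4 * 16 * 4 * 16 * 4 (mod 21).
Accumulate the product:
4 * 16 = 64 ≡ 1
1 * 4 = 4
4 * 16 = 64 ≡ 1
1 * 4 = 4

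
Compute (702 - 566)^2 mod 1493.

580

702 - 566 = 136
(136)^2 ≡ 580 (mod 1493)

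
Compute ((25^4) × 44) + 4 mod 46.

18

(25)^4 ≡ 39 (mod 46)
39 × 44 = 1716 ≡ 14 (mod 46)
14 + 4 = 18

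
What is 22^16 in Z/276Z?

208

22^1 ≡ 22 (mod 276)
22^2 ≡ 22^2 = 484 ≡ 208 (mod 276)
22^4 ≡ 208^2 = 43264 ≡ 208 (mod 276)
22^8 ≡ 208^2 = 43264 ≡ 208 (mod 276)
22^16 ≡ 208^2 = 43264 ≡ 208 (mod 276)
So 22^16 ≡ 208 (mod 276).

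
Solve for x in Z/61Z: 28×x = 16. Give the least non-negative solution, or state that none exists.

gcd(28, 61) = 1, so a unique solution mod 61 exists.
28⁻¹ ≡ 24 (mod 61).
x ≡ 24×16 ≡ 18 (mod 61).

18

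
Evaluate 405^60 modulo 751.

80

60 in binary is 111100, i.e. 60 = 32 + 16 + 8 + 4.
405^1 ≡ 405 (mod 751)
405^2 ≡ 405^2 = 164025 ≡ 307 (mod 751)
405^4 ≡ 307^2 = 94249 ≡ 374 (mod 751)
405^8 ≡ 374^2 = 139876 ≡ 190 (mod 751)
405^16 ≡ 190^2 = 36100 ≡ 52 (mod 751)
405^32 ≡ 52^2 = 2704 ≡ 451 (mod 751)
405^60 = 405^32 × 405^16 × 405^8 × 405^4 ≡ 451 × 52 × 190 × 374 (mod 751).
Accumulate the product:
451 × 52 = 23452 ≡ 171
171 × 190 = 32490 ≡ 197
197 × 374 = 73678 ≡ 80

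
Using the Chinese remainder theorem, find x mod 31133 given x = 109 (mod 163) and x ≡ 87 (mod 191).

163⁻¹ mod 191: 163×75 ≡ 1 (mod 191), so 163⁻¹ ≡ 75.
x = 109 + 163×((87 − 109)×75 mod 191) = 109 + 163×69 = 11356.
Check: 11356 mod 163 = 109, 11356 mod 191 = 87. ✓

11356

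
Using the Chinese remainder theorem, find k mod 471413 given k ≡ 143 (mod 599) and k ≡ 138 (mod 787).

403869

599⁻¹ mod 787: 599·180 ≡ 1 (mod 787), so 599⁻¹ ≡ 180.
k = 143 + 599·((138 − 143)·180 mod 787) = 143 + 599·674 = 403869.
Check: 403869 mod 599 = 143, 403869 mod 787 = 138. ✓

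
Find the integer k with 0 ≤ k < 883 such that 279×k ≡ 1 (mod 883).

By the extended Euclidean algorithm:
883 = 3·279 + 46
279 = 6·46 + 3
46 = 15·3 + 1
3 = 3·1 + 0
gcd(279, 883) = 1, so the inverse exists.
Back-substitute for 1:
1 = 1·46 − 15·3
  = −15·279 + 91·46
  = 91·883 − 288·279
So 279⁻¹ ≡ −288 ≡ 595 (mod 883).

595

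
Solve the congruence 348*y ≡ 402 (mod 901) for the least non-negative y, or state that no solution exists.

607

gcd(348, 901) = 1, so a unique solution mod 901 exists.
348⁻¹ ≡ 712 (mod 901).
y ≡ 712*402 ≡ 607 (mod 901).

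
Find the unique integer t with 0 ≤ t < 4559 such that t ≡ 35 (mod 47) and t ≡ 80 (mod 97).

3184

47⁻¹ mod 97: 47*64 ≡ 1 (mod 97), so 47⁻¹ ≡ 64.
t = 35 + 47*((80 − 35)*64 mod 97) = 35 + 47*67 = 3184.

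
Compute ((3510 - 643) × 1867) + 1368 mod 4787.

3510 - 643 = 2867
2867 × 1867 = 5352689 ≡ 823 (mod 4787)
823 + 1368 = 2191

2191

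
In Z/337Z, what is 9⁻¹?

Run the extended Euclidean algorithm:
337 = 37×9 + 4
9 = 2×4 + 1
4 = 4×1 + 0
gcd(9, 337) = 1, so the inverse exists.
Back-substitute for 1:
1 = 1×9 − 2×4
  = −2×337 + 75×9
So 9⁻¹ ≡ 75 (mod 337).

75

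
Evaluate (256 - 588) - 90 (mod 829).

407

256 - 588 = -332 ≡ 497 (mod 829)
497 - 90 = 407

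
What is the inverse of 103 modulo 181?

181 = 1×103 + 78
103 = 1×78 + 25
78 = 3×25 + 3
25 = 8×3 + 1
3 = 3×1 + 0
gcd(103, 181) = 1, so the inverse exists.
Bézout: 1 = −33×181 + 58×103.
So 103⁻¹ ≡ 58 (mod 181).

58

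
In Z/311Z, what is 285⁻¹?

299

By the extended Euclidean algorithm:
311 = 1·285 + 26
285 = 10·26 + 25
26 = 1·25 + 1
25 = 25·1 + 0
gcd(285, 311) = 1, so the inverse exists.
Back-substitute for 1:
1 = 1·26 − 1·25
  = −1·285 + 11·26
  = 11·311 − 12·285
So 285⁻¹ ≡ −12 ≡ 299 (mod 311).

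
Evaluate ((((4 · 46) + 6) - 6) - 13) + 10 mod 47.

4 · 46 = 184 ≡ 43 (mod 47)
43 + 6 = 49 ≡ 2 (mod 47)
2 - 6 = -4 ≡ 43 (mod 47)
43 - 13 = 30
30 + 10 = 40

40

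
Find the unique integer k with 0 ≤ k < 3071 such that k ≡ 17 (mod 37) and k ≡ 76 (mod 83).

37⁻¹ mod 83: 37·9 ≡ 1 (mod 83), so 37⁻¹ ≡ 9.
k = 17 + 37·((76 − 17)·9 mod 83) = 17 + 37·33 = 1238.
Check: 1238 mod 37 = 17, 1238 mod 83 = 76. ✓

1238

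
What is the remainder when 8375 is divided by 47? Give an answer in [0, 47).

8375 = 178*47 + 9, so 8375 ≡ 9 (mod 47).

9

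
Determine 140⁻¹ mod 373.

Apply the Euclidean algorithm and back-substitute:
373 = 2×140 + 93
140 = 1×93 + 47
93 = 1×47 + 46
47 = 1×46 + 1
46 = 46×1 + 0
gcd(140, 373) = 1, so the inverse exists.
Bézout: 1 = −3×373 + 8×140.
So 140⁻¹ ≡ 8 (mod 373).

8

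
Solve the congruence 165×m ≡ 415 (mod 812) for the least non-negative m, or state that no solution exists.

gcd(165, 812) = 1, so a unique solution mod 812 exists.
165⁻¹ ≡ 625 (mod 812).
m ≡ 625×415 ≡ 347 (mod 812).

347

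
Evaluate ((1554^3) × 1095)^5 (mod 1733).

(1554)^3 ≡ 891 (mod 1733)
891 × 1095 = 975645 ≡ 1699 (mod 1733)
(1699)^5 ≡ 370 (mod 1733)

370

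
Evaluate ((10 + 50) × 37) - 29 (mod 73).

1

10 + 50 = 60
60 × 37 = 2220 ≡ 30 (mod 73)
30 - 29 = 1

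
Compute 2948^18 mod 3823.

By square-and-multiply:
18 in binary is 10010, i.e. 18 = 16 + 2.
2948^1 ≡ 2948 (mod 3823)
2948^2 ≡ 2948^2 = 8690704 ≡ 1025 (mod 3823)
2948^4 ≡ 1025^2 = 1050625 ≡ 3123 (mod 3823)
2948^8 ≡ 3123^2 = 9753129 ≡ 656 (mod 3823)
2948^16 ≡ 656^2 = 430336 ≡ 2160 (mod 3823)
2948^18 = 2948^16 * 2948^2 ≡ 2160 * 1025 (mod 3823).
2160 * 1025 = 2214000 ≡ 483 (mod 3823).

483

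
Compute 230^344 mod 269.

Compute successive squares:
344 in binary is 101011000, i.e. 344 = 256 + 64 + 16 + 8.
230^1 ≡ 230 (mod 269)
230^2 ≡ 230^2 = 52900 ≡ 176 (mod 269)
230^4 ≡ 176^2 = 30976 ≡ 41 (mod 269)
230^8 ≡ 41^2 = 1681 ≡ 67 (mod 269)
230^16 ≡ 67^2 = 4489 ≡ 185 (mod 269)
230^32 ≡ 185^2 = 34225 ≡ 62 (mod 269)
230^64 ≡ 62^2 = 3844 ≡ 78 (mod 269)
230^128 ≡ 78^2 = 6084 ≡ 166 (mod 269)
230^256 ≡ 166^2 = 27556 ≡ 118 (mod 269)
230^344 = 230^256 · 230^64 · 230^16 · 230^8 ≡ 118 · 78 · 185 · 67 (mod 269).
Accumulate the product:
118 · 78 = 9204 ≡ 58
58 · 185 = 10730 ≡ 239
239 · 67 = 16013 ≡ 142

142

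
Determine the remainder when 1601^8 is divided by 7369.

Using repeated squaring:
1601^1 ≡ 1601 (mod 7369)
1601^2 ≡ 1601^2 = 2563201 ≡ 6158 (mod 7369)
1601^4 ≡ 6158^2 = 37920964 ≡ 90 (mod 7369)
1601^8 ≡ 90^2 = 8100 ≡ 731 (mod 7369)
So 1601^8 ≡ 731 (mod 7369).

731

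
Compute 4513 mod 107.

4513 = 42*107 + 19, so 4513 ≡ 19 (mod 107).

19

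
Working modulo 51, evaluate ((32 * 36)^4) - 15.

32 * 36 = 1152 ≡ 30 (mod 51)
(30)^4 ≡ 18 (mod 51)
18 - 15 = 3

3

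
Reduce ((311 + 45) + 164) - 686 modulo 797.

631

311 + 45 = 356
356 + 164 = 520
520 - 686 = -166 ≡ 631 (mod 797)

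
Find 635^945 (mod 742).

Compute successive squares:
945 in binary is 1110110001, i.e. 945 = 512 + 256 + 128 + 32 + 16 + 1.
635^1 ≡ 635 (mod 742)
635^2 ≡ 635^2 = 403225 ≡ 319 (mod 742)
635^4 ≡ 319^2 = 101761 ≡ 107 (mod 742)
635^8 ≡ 107^2 = 11449 ≡ 319 (mod 742)
635^16 ≡ 319^2 = 101761 ≡ 107 (mod 742)
635^32 ≡ 107^2 = 11449 ≡ 319 (mod 742)
635^64 ≡ 319^2 = 101761 ≡ 107 (mod 742)
635^128 ≡ 107^2 = 11449 ≡ 319 (mod 742)
635^256 ≡ 319^2 = 101761 ≡ 107 (mod 742)
635^512 ≡ 107^2 = 11449 ≡ 319 (mod 742)
635^945 = 635^512 · 635^256 · 635^128 · 635^32 · 635^16 · 635^1 ≡ 319 · 107 · 319 · 319 · 107 · 635 (mod 742).
Accumulate the product:
319 · 107 = 34133 ≡ 1
1 · 319 = 319
319 · 319 = 101761 ≡ 107
107 · 107 = 11449 ≡ 319
319 · 635 = 202565 ≡ 741

741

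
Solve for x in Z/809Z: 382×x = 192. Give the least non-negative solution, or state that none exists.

369

gcd(382, 809) = 1, so a unique solution mod 809 exists.
382⁻¹ ≡ 773 (mod 809).
x ≡ 773×192 ≡ 369 (mod 809).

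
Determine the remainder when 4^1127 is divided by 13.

10

Compute successive squares:
1127 in binary is 10001100111, i.e. 1127 = 1024 + 64 + 32 + 4 + 2 + 1.
4^1 ≡ 4 (mod 13)
4^2 ≡ 4^2 = 16 ≡ 3 (mod 13)
4^4 ≡ 3^2 = 9 (mod 13)
4^8 ≡ 9^2 = 81 ≡ 3 (mod 13)
4^16 ≡ 3^2 = 9 (mod 13)
4^32 ≡ 9^2 = 81 ≡ 3 (mod 13)
4^64 ≡ 3^2 = 9 (mod 13)
4^128 ≡ 9^2 = 81 ≡ 3 (mod 13)
4^256 ≡ 3^2 = 9 (mod 13)
4^512 ≡ 9^2 = 81 ≡ 3 (mod 13)
4^1024 ≡ 3^2 = 9 (mod 13)
4^1127 = 4^1024 × 4^64 × 4^32 × 4^4 × 4^2 × 4^1 ≡ 9 × 9 × 3 × 9 × 3 × 4 (mod 13).
Accumulate the product:
9 × 9 = 81 ≡ 3
3 × 3 = 9
9 × 9 = 81 ≡ 3
3 × 3 = 9
9 × 4 = 36 ≡ 10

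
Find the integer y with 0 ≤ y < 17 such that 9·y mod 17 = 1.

2

Run the extended Euclidean algorithm:
17 = 1*9 + 8
9 = 1*8 + 1
8 = 8*1 + 0
gcd(9, 17) = 1, so the inverse exists.
Bézout: 1 = −1*17 + 2*9.
So 9⁻¹ ≡ 2 (mod 17).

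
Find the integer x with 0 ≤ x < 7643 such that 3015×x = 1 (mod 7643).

7643 = 2·3015 + 1613
3015 = 1·1613 + 1402
1613 = 1·1402 + 211
1402 = 6·211 + 136
211 = 1·136 + 75
136 = 1·75 + 61
75 = 1·61 + 14
61 = 4·14 + 5
14 = 2·5 + 4
5 = 1·4 + 1
4 = 4·1 + 0
gcd(3015, 7643) = 1, so the inverse exists.
Back-substitute for 1:
1 = 1·5 − 1·4
  = −1·14 + 3·5
  = 3·61 − 13·14
  = −13·75 + 16·61
  = 16·136 − 29·75
  = −29·211 + 45·136
  = 45·1402 − 299·211
  = −299·1613 + 344·1402
  = 344·3015 − 643·1613
  = −643·7643 + 1630·3015
So 3015⁻¹ ≡ 1630 (mod 7643).

1630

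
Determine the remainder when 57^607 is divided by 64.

9

By square-and-multiply:
607 in binary is 1001011111, i.e. 607 = 512 + 64 + 16 + 8 + 4 + 2 + 1.
57^1 ≡ 57 (mod 64)
57^2 ≡ 57^2 = 3249 ≡ 49 (mod 64)
57^4 ≡ 49^2 = 2401 ≡ 33 (mod 64)
57^8 ≡ 33^2 = 1089 ≡ 1 (mod 64)
57^16 ≡ 1^2 = 1 (mod 64)
57^32 ≡ 1^2 = 1 (mod 64)
57^64 ≡ 1^2 = 1 (mod 64)
57^128 ≡ 1^2 = 1 (mod 64)
57^256 ≡ 1^2 = 1 (mod 64)
57^512 ≡ 1^2 = 1 (mod 64)
57^607 = 57^512 * 57^64 * 57^16 * 57^8 * 57^4 * 57^2 * 57^1 ≡ 1 * 1 * 1 * 1 * 33 * 49 * 57 (mod 64).
Accumulate the product:
1 * 1 = 1
1 * 1 = 1
1 * 1 = 1
1 * 33 = 33
33 * 49 = 1617 ≡ 17
17 * 57 = 969 ≡ 9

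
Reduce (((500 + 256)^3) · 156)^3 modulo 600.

336

500 + 256 = 756 ≡ 156 (mod 600)
(156)^3 ≡ 216 (mod 600)
216 · 156 = 33696 ≡ 96 (mod 600)
(96)^3 ≡ 336 (mod 600)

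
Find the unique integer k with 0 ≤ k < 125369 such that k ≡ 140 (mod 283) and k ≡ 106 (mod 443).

95794

283⁻¹ mod 443: 283·407 ≡ 1 (mod 443), so 283⁻¹ ≡ 407.
k = 140 + 283·((106 − 140)·407 mod 443) = 140 + 283·338 = 95794.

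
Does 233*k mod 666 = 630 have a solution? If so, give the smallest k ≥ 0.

gcd(233, 666) = 1, so a unique solution mod 666 exists.
233⁻¹ ≡ 323 (mod 666).
k ≡ 323*630 ≡ 360 (mod 666).

360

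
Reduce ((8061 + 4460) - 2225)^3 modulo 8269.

5725

8061 + 4460 = 12521 ≡ 4252 (mod 8269)
4252 - 2225 = 2027
(2027)^3 ≡ 5725 (mod 8269)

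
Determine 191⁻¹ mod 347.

238

347 = 1×191 + 156
191 = 1×156 + 35
156 = 4×35 + 16
35 = 2×16 + 3
16 = 5×3 + 1
3 = 3×1 + 0
gcd(191, 347) = 1, so the inverse exists.
Bézout: 1 = 60×347 − 109×191.
So 191⁻¹ ≡ −109 ≡ 238 (mod 347).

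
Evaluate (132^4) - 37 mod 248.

(132)^4 ≡ 128 (mod 248)
128 - 37 = 91

91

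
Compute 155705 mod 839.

155705 = 185*839 + 490, so 155705 ≡ 490 (mod 839).

490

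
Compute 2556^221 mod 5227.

By square-and-multiply:
221 in binary is 11011101, i.e. 221 = 128 + 64 + 16 + 8 + 4 + 1.
2556^1 ≡ 2556 (mod 5227)
2556^2 ≡ 2556^2 = 6533136 ≡ 4613 (mod 5227)
2556^4 ≡ 4613^2 = 21279769 ≡ 652 (mod 5227)
2556^8 ≡ 652^2 = 425104 ≡ 1717 (mod 5227)
2556^16 ≡ 1717^2 = 2948089 ≡ 61 (mod 5227)
2556^32 ≡ 61^2 = 3721 (mod 5227)
2556^64 ≡ 3721^2 = 13845841 ≡ 4745 (mod 5227)
2556^128 ≡ 4745^2 = 22515025 ≡ 2336 (mod 5227)
2556^221 = 2556^128 × 2556^64 × 2556^16 × 2556^8 × 2556^4 × 2556^1 ≡ 2336 × 4745 × 61 × 1717 × 652 × 2556 (mod 5227).
Accumulate the product:
2336 × 4745 = 11084320 ≡ 3080
3080 × 61 = 187880 ≡ 4935
4935 × 1717 = 8473395 ≡ 428
428 × 652 = 279056 ≡ 2025
2025 × 2556 = 5175900 ≡ 1170

1170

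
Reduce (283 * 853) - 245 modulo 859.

283 * 853 = 241399 ≡ 20 (mod 859)
20 - 245 = -225 ≡ 634 (mod 859)

634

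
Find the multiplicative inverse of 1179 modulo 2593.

651

2593 = 2*1179 + 235
1179 = 5*235 + 4
235 = 58*4 + 3
4 = 1*3 + 1
3 = 3*1 + 0
gcd(1179, 2593) = 1, so the inverse exists.
Back-substitute for 1:
1 = 1*4 − 1*3
  = −1*235 + 59*4
  = 59*1179 − 296*235
  = −296*2593 + 651*1179
So 1179⁻¹ ≡ 651 (mod 2593).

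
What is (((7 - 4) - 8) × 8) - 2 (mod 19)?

15

7 - 4 = 3
3 - 8 = -5 ≡ 14 (mod 19)
14 × 8 = 112 ≡ 17 (mod 19)
17 - 2 = 15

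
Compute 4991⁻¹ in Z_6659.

5122

By the extended Euclidean algorithm:
6659 = 1·4991 + 1668
4991 = 2·1668 + 1655
1668 = 1·1655 + 13
1655 = 127·13 + 4
13 = 3·4 + 1
4 = 4·1 + 0
gcd(4991, 6659) = 1, so the inverse exists.
Bézout: 1 = 1152·6659 − 1537·4991.
So 4991⁻¹ ≡ −1537 ≡ 5122 (mod 6659).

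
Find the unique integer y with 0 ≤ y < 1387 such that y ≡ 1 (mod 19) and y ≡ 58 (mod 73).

58

19⁻¹ mod 73: 19·50 ≡ 1 (mod 73), so 19⁻¹ ≡ 50.
y = 1 + 19·((58 − 1)·50 mod 73) = 1 + 19·3 = 58.
Check: 58 mod 19 = 1, 58 mod 73 = 58. ✓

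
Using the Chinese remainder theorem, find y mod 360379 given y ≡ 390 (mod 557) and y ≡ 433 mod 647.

557⁻¹ mod 647: 557·381 ≡ 1 (mod 647), so 557⁻¹ ≡ 381.
y = 390 + 557·((433 − 390)·381 mod 647) = 390 + 557·208 = 116246.

116246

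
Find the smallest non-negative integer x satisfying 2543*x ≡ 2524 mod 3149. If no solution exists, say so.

1191

gcd(2543, 3149) = 1, so a unique solution mod 3149 exists.
2543⁻¹ ≡ 1429 (mod 3149).
x ≡ 1429*2524 ≡ 1191 (mod 3149).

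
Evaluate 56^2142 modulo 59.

51

Using repeated squaring:
56^1 ≡ 56 (mod 59)
56^2 ≡ 56^2 = 3136 ≡ 9 (mod 59)
56^4 ≡ 9^2 = 81 ≡ 22 (mod 59)
56^8 ≡ 22^2 = 484 ≡ 12 (mod 59)
56^16 ≡ 12^2 = 144 ≡ 26 (mod 59)
56^32 ≡ 26^2 = 676 ≡ 27 (mod 59)
56^64 ≡ 27^2 = 729 ≡ 21 (mod 59)
56^128 ≡ 21^2 = 441 ≡ 28 (mod 59)
56^256 ≡ 28^2 = 784 ≡ 17 (mod 59)
56^512 ≡ 17^2 = 289 ≡ 53 (mod 59)
56^1024 ≡ 53^2 = 2809 ≡ 36 (mod 59)
56^2048 ≡ 36^2 = 1296 ≡ 57 (mod 59)
56^2142 = 56^2048 · 56^64 · 56^16 · 56^8 · 56^4 · 56^2 ≡ 57 · 21 · 26 · 12 · 22 · 9 (mod 59).
Accumulate the product:
57 · 21 = 1197 ≡ 17
17 · 26 = 442 ≡ 29
29 · 12 = 348 ≡ 53
53 · 22 = 1166 ≡ 45
45 · 9 = 405 ≡ 51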